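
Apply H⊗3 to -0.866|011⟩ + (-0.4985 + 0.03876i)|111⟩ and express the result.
(-0.4824 + 0.0137i)|000⟩ + (0.4824 - 0.0137i)|001⟩ + (0.4824 - 0.0137i)|010⟩ + (-0.4824 + 0.0137i)|011⟩ + (-0.1299 - 0.0137i)|100⟩ + (0.1299 + 0.0137i)|101⟩ + (0.1299 + 0.0137i)|110⟩ + (-0.1299 - 0.0137i)|111⟩

H⊗3 gives amp(|y⟩) = (1/2√2) Σ_x (−1)^(x·y) amp(|x⟩), where x·y is the number of positions in which both x and y have a 1.
|000⟩: (-0.866 + (-0.4985 + 0.03876i))/(2√2) = (-0.4824 + 0.0137i)
|001⟩: (0.866 - (-0.4985 + 0.03876i))/(2√2) = (0.4824 - 0.0137i)
|010⟩: (0.866 - (-0.4985 + 0.03876i))/(2√2) = (0.4824 - 0.0137i)
|011⟩: (-0.866 + (-0.4985 + 0.03876i))/(2√2) = (-0.4824 + 0.0137i)
|100⟩: (-0.866 - (-0.4985 + 0.03876i))/(2√2) = (-0.1299 - 0.0137i)
|101⟩: (0.866 + (-0.4985 + 0.03876i))/(2√2) = (0.1299 + 0.0137i)
|110⟩: (0.866 + (-0.4985 + 0.03876i))/(2√2) = (0.1299 + 0.0137i)
|111⟩: (-0.866 - (-0.4985 + 0.03876i))/(2√2) = (-0.1299 - 0.0137i)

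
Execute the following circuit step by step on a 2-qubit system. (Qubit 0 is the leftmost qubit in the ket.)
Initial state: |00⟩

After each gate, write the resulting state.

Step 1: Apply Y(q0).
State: i|10⟩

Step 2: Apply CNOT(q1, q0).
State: i|10⟩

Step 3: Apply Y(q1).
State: -|11⟩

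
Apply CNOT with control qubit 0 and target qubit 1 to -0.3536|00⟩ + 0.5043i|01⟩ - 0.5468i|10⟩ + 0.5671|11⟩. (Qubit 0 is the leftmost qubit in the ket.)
-0.3536|00⟩ + 0.5043i|01⟩ + 0.5671|10⟩ - 0.5468i|11⟩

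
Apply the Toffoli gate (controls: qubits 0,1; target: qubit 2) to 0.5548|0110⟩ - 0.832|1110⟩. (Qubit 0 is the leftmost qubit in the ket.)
0.5548|0110⟩ - 0.832|1100⟩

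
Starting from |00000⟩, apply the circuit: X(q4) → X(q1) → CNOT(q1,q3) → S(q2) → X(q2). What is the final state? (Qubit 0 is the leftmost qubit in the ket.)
|01111⟩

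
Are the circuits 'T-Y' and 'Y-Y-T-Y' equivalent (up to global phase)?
Yes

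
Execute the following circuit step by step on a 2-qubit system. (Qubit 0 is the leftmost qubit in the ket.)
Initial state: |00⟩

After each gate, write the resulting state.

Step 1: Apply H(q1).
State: 1/√2|00⟩ + 1/√2|01⟩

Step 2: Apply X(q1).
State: 1/√2|00⟩ + 1/√2|01⟩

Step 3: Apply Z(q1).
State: 1/√2|00⟩ - 1/√2|01⟩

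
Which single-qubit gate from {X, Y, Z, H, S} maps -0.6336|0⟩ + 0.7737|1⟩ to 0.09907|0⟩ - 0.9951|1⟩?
H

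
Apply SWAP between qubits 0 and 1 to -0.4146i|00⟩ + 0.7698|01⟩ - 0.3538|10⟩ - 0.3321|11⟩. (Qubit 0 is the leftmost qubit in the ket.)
-0.4146i|00⟩ - 0.3538|01⟩ + 0.7698|10⟩ - 0.3321|11⟩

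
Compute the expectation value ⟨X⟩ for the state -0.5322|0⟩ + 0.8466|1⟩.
-0.9011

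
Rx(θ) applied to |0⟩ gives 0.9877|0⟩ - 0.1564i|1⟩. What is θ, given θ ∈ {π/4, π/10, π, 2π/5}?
π/10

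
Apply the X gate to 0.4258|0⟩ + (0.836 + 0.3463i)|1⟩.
(0.836 + 0.3463i)|0⟩ + 0.4258|1⟩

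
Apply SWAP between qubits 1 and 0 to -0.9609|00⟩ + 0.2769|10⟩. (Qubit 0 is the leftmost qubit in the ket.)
-0.9609|00⟩ + 0.2769|01⟩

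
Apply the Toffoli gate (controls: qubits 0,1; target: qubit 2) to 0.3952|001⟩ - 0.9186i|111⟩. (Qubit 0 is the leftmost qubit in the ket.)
0.3952|001⟩ - 0.9186i|110⟩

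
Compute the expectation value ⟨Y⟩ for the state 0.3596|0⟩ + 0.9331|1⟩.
0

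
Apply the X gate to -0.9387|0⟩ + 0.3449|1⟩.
0.3449|0⟩ - 0.9387|1⟩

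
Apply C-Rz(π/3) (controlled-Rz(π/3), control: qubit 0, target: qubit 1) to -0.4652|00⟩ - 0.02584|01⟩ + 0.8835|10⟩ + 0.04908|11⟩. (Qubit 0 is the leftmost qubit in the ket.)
-0.4652|00⟩ - 0.02584|01⟩ + (0.7651 - 0.4418i)|10⟩ + (0.0425 + 0.02454i)|11⟩

C-Rz(π/3) leaves the control-|0⟩ kets |00⟩, |01⟩ unchanged and applies Rz(π/3) to qubit 1 on the control-|1⟩ pair (|10⟩, |11⟩).
Rz(π/3) = [[e^(−iθ/2), 0], [0, e^(iθ/2)]] with e^(±iθ/2) = cos(θ/2) ± i·sin(θ/2); θ = π/3, cos(θ/2) ≈ 0.866025, sin(θ/2) ≈ 0.5.
With a = amp(|10⟩) = 0.8835 and b = amp(|11⟩) = 0.04908:
new amp(|10⟩) = (0.866025 - 0.5i)·a = (0.7651 - 0.4418i)
new amp(|11⟩) = (0.866025 + 0.5i)·b = (0.0425 + 0.02454i)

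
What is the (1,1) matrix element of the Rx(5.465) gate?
-0.9175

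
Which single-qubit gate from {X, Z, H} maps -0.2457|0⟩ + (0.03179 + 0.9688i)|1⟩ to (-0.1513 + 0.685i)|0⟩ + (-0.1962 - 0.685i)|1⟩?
H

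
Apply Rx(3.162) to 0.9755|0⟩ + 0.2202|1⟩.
(-0.009954 - 0.2202i)|0⟩ + (-0.002247 - 0.9754i)|1⟩

Rx(3.162) = [[cos(θ/2), −i·sin(θ/2)], [−i·sin(θ/2), cos(θ/2)]]; θ = 3.162, cos(θ/2) ≈ -0.0102035, sin(θ/2) ≈ 0.999948.
With a = amp(|0⟩) = 0.9755 and b = amp(|1⟩) = 0.2202:
new amp(|0⟩) = (-0.0102035)·a + (-0.999948i)·b = (-0.009954 - 0.2202i)
new amp(|1⟩) = (-0.999948i)·a + (-0.0102035)·b = (-0.002247 - 0.9754i)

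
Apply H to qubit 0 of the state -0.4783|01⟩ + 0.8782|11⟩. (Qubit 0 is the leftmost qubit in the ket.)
0.2828|01⟩ - 0.9592|11⟩

H on qubit 0 mixes each pair of kets that differ only in qubit 0: amplitudes (a, b) of (|…0…⟩, |…1…⟩) become ((a + b)/√2, (a − b)/√2). Kets absent from the input have amplitude 0.
(|01⟩, |11⟩): (a, b) = (-0.4783, 0.8782) → (0.2828, -0.9592)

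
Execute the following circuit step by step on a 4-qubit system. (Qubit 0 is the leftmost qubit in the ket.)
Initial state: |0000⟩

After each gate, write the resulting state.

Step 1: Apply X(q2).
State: |0010⟩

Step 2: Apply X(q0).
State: |1010⟩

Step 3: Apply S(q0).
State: i|1010⟩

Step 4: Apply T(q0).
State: (-1/√2 + (1/√2)i)|1010⟩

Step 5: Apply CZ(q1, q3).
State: (-1/√2 + (1/√2)i)|1010⟩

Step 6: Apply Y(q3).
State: (-1/√2 - (1/√2)i)|1011⟩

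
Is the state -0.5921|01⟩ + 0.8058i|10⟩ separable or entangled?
Entangled

Writing the state as a|00⟩ + b|01⟩ + c|10⟩ + d|11⟩, it is a product state iff ad − bc = 0.
Here (a, b, c, d) = (0, -0.5921, 0.8058i, 0): ad − bc = (0)(0) − (-0.5921)(0.8058i) = 0.4771i ≠ 0, so the state is entangled.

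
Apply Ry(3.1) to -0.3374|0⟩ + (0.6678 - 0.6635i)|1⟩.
(-0.6747 + 0.6634i)|0⟩ + (-0.3234 - 0.0138i)|1⟩

Ry(3.1) = [[cos(θ/2), −sin(θ/2)], [sin(θ/2), cos(θ/2)]]; θ = 3.1, cos(θ/2) ≈ 0.0207948, sin(θ/2) ≈ 0.999784.
With a = amp(|0⟩) = -0.3374 and b = amp(|1⟩) = (0.6678 - 0.6635i):
new amp(|0⟩) = (0.0207948)·a + (-0.999784)·b = (-0.6747 + 0.6634i)
new amp(|1⟩) = (0.999784)·a + (0.0207948)·b = (-0.3234 - 0.0138i)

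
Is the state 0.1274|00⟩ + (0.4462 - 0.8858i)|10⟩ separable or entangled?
Separable

Writing the state as a|00⟩ + b|01⟩ + c|10⟩ + d|11⟩, it is a product state iff ad − bc = 0.
Here (a, b, c, d) = (0.1274, 0, (0.4462 - 0.8858i), 0): ad − bc = (0.1274)(0) − (0)(0.4462 - 0.8858i) = 0, so the state is separable.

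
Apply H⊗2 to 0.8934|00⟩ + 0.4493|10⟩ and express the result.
0.6714|00⟩ + 0.6714|01⟩ + 0.2221|10⟩ + 0.2221|11⟩

H⊗2 gives amp(|y⟩) = (1/2) Σ_x (−1)^(x·y) amp(|x⟩), where x·y is the number of positions in which both x and y have a 1.
|00⟩: (0.8934 + 0.4493)/2 = 0.6714
|01⟩: (0.8934 + 0.4493)/2 = 0.6714
|10⟩: (0.8934 - 0.4493)/2 = 0.2221
|11⟩: (0.8934 - 0.4493)/2 = 0.2221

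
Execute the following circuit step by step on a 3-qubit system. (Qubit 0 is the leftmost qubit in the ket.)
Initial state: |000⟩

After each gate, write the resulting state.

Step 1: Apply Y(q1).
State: i|010⟩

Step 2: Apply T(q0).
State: i|010⟩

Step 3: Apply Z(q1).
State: -i|010⟩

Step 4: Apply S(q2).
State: -i|010⟩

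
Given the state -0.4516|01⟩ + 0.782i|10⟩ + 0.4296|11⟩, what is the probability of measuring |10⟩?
0.6115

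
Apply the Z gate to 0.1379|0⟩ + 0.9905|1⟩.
0.1379|0⟩ - 0.9905|1⟩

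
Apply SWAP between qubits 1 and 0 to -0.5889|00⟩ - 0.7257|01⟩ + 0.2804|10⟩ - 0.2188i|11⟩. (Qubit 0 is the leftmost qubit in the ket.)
-0.5889|00⟩ + 0.2804|01⟩ - 0.7257|10⟩ - 0.2188i|11⟩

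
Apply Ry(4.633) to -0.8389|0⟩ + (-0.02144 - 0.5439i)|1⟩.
(0.5849 + 0.3996i)|0⟩ + (-0.6017 + 0.369i)|1⟩

Ry(4.633) = [[cos(θ/2), −sin(θ/2)], [sin(θ/2), cos(θ/2)]]; θ = 4.633, cos(θ/2) ≈ -0.678489, sin(θ/2) ≈ 0.734611.
With a = amp(|0⟩) = -0.8389 and b = amp(|1⟩) = (-0.02144 - 0.5439i):
new amp(|0⟩) = (-0.678489)·a + (-0.734611)·b = (0.5849 + 0.3996i)
new amp(|1⟩) = (0.734611)·a + (-0.678489)·b = (-0.6017 + 0.369i)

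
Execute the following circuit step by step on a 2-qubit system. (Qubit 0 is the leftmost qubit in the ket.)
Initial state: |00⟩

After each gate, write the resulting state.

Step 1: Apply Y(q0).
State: i|10⟩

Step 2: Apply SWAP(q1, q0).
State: i|01⟩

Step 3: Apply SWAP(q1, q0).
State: i|10⟩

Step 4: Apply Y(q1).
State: -|11⟩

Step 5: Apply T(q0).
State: (-1/√2 - (1/√2)i)|11⟩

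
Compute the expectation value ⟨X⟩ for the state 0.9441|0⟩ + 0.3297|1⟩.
0.6225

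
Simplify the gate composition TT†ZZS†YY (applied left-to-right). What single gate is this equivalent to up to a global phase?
S†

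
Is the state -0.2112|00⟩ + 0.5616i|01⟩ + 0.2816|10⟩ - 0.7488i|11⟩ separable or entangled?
Separable

Writing the state as a|00⟩ + b|01⟩ + c|10⟩ + d|11⟩, it is a product state iff ad − bc = 0.
Here (a, b, c, d) = (-0.2112, 0.5616i, 0.2816, -0.7488i): ad − bc = (-0.2112)(-0.7488i) − (0.5616i)(0.2816) = 0, so the state is separable.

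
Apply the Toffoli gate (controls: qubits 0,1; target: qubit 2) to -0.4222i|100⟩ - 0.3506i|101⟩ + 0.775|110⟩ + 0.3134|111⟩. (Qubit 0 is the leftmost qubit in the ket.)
-0.4222i|100⟩ - 0.3506i|101⟩ + 0.3134|110⟩ + 0.775|111⟩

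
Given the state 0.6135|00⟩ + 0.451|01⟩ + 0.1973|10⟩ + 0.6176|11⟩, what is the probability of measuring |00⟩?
0.3764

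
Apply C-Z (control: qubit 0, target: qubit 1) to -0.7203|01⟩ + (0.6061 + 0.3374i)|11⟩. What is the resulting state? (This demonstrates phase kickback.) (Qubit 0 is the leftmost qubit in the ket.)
-0.7203|01⟩ + (-0.6061 - 0.3374i)|11⟩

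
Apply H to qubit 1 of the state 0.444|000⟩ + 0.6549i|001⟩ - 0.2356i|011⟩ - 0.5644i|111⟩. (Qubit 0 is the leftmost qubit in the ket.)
0.314|000⟩ + 0.2965i|001⟩ + 0.314|010⟩ + 0.6297i|011⟩ - 0.3991i|101⟩ + 0.3991i|111⟩

H on qubit 1 mixes each pair of kets that differ only in qubit 1: amplitudes (a, b) of (|…0…⟩, |…1…⟩) become ((a + b)/√2, (a − b)/√2). Kets absent from the input have amplitude 0.
(|000⟩, |010⟩): (a, b) = (0.444, 0) → (0.314, 0.314)
(|001⟩, |011⟩): (a, b) = (0.6549i, -0.2356i) → (0.2965i, 0.6297i)
(|101⟩, |111⟩): (a, b) = (0, -0.5644i) → (-0.3991i, 0.3991i)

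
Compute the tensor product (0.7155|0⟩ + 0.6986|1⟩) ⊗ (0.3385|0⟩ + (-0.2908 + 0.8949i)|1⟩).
0.2422|00⟩ + (-0.2081 + 0.6403i)|01⟩ + 0.2365|10⟩ + (-0.2032 + 0.6252i)|11⟩

amp(|b₁b₂…⟩) = product of the factor amplitudes for bits b₁, b₂, …; only kets whose every factor amplitude is nonzero survive.
|00⟩: (0.7155)(0.3385) = 0.2422
|01⟩: (0.7155)(-0.2908 + 0.8949i) = (-0.2081 + 0.6403i)
|10⟩: (0.6986)(0.3385) = 0.2365
|11⟩: (0.6986)(-0.2908 + 0.8949i) = (-0.2032 + 0.6252i)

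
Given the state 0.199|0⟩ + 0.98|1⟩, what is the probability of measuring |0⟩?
0.0396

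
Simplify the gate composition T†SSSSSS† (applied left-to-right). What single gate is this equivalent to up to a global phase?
T†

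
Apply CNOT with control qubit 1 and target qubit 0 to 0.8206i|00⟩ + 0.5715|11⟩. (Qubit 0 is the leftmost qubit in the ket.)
0.8206i|00⟩ + 0.5715|01⟩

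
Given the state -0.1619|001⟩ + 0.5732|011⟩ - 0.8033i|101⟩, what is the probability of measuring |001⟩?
0.02621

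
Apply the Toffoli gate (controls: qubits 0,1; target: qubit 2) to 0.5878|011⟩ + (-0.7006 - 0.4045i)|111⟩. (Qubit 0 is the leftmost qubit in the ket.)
0.5878|011⟩ + (-0.7006 - 0.4045i)|110⟩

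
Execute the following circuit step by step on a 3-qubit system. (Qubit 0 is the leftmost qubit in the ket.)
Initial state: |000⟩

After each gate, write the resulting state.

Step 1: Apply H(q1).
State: 1/√2|000⟩ + 1/√2|010⟩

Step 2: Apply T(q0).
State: 1/√2|000⟩ + 1/√2|010⟩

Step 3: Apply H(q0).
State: 1/2|000⟩ + 1/2|010⟩ + 1/2|100⟩ + 1/2|110⟩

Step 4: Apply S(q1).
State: 1/2|000⟩ + (1/2)i|010⟩ + 1/2|100⟩ + (1/2)i|110⟩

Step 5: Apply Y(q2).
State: (1/2)i|001⟩ - 1/2|011⟩ + (1/2)i|101⟩ - 1/2|111⟩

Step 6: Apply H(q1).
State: (-1/√8 + (1/√8)i)|001⟩ + (1/√8 + (1/√8)i)|011⟩ + (-1/√8 + (1/√8)i)|101⟩ + (1/√8 + (1/√8)i)|111⟩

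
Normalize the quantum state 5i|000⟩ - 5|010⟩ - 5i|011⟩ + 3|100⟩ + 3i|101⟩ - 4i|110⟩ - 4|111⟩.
(1/√5)i|000⟩ - 1/√5|010⟩ - (1/√5)i|011⟩ + 0.2683|100⟩ + 0.2683i|101⟩ - 0.3578i|110⟩ - 0.3578|111⟩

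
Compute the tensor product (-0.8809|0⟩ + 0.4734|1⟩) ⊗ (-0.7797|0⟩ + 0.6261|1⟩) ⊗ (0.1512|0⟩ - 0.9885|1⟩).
0.1038|000⟩ - 0.6789|001⟩ - 0.08339|010⟩ + 0.5452|011⟩ - 0.05581|100⟩ + 0.3649|101⟩ + 0.04482|110⟩ - 0.293|111⟩

amp(|b₁b₂…⟩) = product of the factor amplitudes for bits b₁, b₂, …; only kets whose every factor amplitude is nonzero survive.
|000⟩: (-0.8809)(-0.7797)(0.1512) = 0.1038
|001⟩: (-0.8809)(-0.7797)(-0.9885) = -0.6789
|010⟩: (-0.8809)(0.6261)(0.1512) = -0.08339
|011⟩: (-0.8809)(0.6261)(-0.9885) = 0.5452
|100⟩: (0.4734)(-0.7797)(0.1512) = -0.05581
|101⟩: (0.4734)(-0.7797)(-0.9885) = 0.3649
|110⟩: (0.4734)(0.6261)(0.1512) = 0.04482
|111⟩: (0.4734)(0.6261)(-0.9885) = -0.293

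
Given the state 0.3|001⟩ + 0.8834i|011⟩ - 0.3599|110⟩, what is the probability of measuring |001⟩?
0.09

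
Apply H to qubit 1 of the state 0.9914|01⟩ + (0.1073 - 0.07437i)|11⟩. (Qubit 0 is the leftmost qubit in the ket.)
0.701|00⟩ - 0.701|01⟩ + (0.07587 - 0.05259i)|10⟩ + (-0.07587 + 0.05259i)|11⟩

H on qubit 1 mixes each pair of kets that differ only in qubit 1: amplitudes (a, b) of (|…0…⟩, |…1…⟩) become ((a + b)/√2, (a − b)/√2). Kets absent from the input have amplitude 0.
(|00⟩, |01⟩): (a, b) = (0, 0.9914) → (0.701, -0.701)
(|10⟩, |11⟩): (a, b) = (0, (0.1073 - 0.07437i)) → ((0.07587 - 0.05259i), (-0.07587 + 0.05259i))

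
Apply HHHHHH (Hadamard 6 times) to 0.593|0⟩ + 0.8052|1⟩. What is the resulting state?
0.593|0⟩ + 0.8052|1⟩

H² = I, so an even number of Hadamards cancels: H^6 = I and the state is unchanged.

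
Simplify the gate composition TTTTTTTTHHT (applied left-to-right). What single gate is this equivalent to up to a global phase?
T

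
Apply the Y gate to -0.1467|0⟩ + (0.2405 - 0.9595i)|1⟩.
(-0.9595 - 0.2405i)|0⟩ - 0.1467i|1⟩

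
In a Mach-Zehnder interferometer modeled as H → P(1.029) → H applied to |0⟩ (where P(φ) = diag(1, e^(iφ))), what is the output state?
(0.7578 + 0.4284i)|0⟩ + (0.2422 - 0.4284i)|1⟩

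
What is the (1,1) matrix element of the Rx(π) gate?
0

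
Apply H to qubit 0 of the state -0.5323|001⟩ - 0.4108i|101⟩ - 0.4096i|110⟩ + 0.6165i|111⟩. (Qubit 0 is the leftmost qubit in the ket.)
(-0.3764 - 0.2905i)|001⟩ - 0.2896i|010⟩ + 0.4359i|011⟩ + (-0.3764 + 0.2905i)|101⟩ + 0.2896i|110⟩ - 0.4359i|111⟩

H on qubit 0 mixes each pair of kets that differ only in qubit 0: amplitudes (a, b) of (|…0…⟩, |…1…⟩) become ((a + b)/√2, (a − b)/√2). Kets absent from the input have amplitude 0.
(|001⟩, |101⟩): (a, b) = (-0.5323, -0.4108i) → ((-0.3764 - 0.2905i), (-0.3764 + 0.2905i))
(|010⟩, |110⟩): (a, b) = (0, -0.4096i) → (-0.2896i, 0.2896i)
(|011⟩, |111⟩): (a, b) = (0, 0.6165i) → (0.4359i, -0.4359i)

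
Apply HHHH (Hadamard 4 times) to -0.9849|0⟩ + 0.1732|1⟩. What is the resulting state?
-0.9849|0⟩ + 0.1732|1⟩

H² = I, so an even number of Hadamards cancels: H^4 = I and the state is unchanged.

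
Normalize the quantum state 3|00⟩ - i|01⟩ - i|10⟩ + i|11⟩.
0.866|00⟩ - 0.2887i|01⟩ - 0.2887i|10⟩ + 0.2887i|11⟩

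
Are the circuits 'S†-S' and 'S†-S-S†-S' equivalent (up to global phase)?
Yes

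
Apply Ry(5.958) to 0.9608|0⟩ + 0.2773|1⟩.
-0.993|0⟩ - 0.1181|1⟩

Ry(5.958) = [[cos(θ/2), −sin(θ/2)], [sin(θ/2), cos(θ/2)]]; θ = 5.958, cos(θ/2) ≈ -0.986811, sin(θ/2) ≈ 0.161877.
With a = amp(|0⟩) = 0.9608 and b = amp(|1⟩) = 0.2773:
new amp(|0⟩) = (-0.986811)·a + (-0.161877)·b = -0.993
new amp(|1⟩) = (0.161877)·a + (-0.986811)·b = -0.1181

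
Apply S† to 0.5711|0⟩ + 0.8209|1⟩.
0.5711|0⟩ - 0.8209i|1⟩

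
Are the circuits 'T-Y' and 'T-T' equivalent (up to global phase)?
No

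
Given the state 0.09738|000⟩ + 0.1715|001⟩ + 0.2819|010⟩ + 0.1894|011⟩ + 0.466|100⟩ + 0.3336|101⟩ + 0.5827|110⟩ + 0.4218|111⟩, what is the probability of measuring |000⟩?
0.009483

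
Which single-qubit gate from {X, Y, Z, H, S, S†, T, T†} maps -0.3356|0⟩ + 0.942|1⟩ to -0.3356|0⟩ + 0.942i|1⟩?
S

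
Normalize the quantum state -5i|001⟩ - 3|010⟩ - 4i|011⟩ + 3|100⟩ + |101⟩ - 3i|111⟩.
-0.6019i|001⟩ - 0.3612|010⟩ - 0.4815i|011⟩ + 0.3612|100⟩ + 0.1204|101⟩ - 0.3612i|111⟩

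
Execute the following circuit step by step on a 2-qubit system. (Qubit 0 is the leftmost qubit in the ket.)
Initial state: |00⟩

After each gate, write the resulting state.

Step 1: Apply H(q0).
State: 1/√2|00⟩ + 1/√2|10⟩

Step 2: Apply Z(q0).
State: 1/√2|00⟩ - 1/√2|10⟩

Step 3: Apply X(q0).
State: -1/√2|00⟩ + 1/√2|10⟩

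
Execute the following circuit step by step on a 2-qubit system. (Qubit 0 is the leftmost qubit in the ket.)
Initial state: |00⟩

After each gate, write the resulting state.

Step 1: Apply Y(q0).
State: i|10⟩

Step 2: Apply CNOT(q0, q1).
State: i|11⟩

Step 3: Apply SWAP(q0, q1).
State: i|11⟩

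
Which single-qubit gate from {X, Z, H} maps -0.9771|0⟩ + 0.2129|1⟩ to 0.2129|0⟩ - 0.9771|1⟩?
X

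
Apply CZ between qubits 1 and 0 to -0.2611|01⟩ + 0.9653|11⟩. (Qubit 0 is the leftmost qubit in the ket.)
-0.2611|01⟩ - 0.9653|11⟩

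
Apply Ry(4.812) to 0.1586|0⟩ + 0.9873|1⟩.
-0.7801|0⟩ - 0.6256|1⟩

Ry(4.812) = [[cos(θ/2), −sin(θ/2)], [sin(θ/2), cos(θ/2)]]; θ = 4.812, cos(θ/2) ≈ -0.741433, sin(θ/2) ≈ 0.671027.
With a = amp(|0⟩) = 0.1586 and b = amp(|1⟩) = 0.9873:
new amp(|0⟩) = (-0.741433)·a + (-0.671027)·b = -0.7801
new amp(|1⟩) = (0.671027)·a + (-0.741433)·b = -0.6256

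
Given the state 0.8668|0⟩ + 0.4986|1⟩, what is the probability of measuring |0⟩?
0.7513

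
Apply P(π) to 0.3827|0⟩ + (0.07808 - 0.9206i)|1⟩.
0.3827|0⟩ + (-0.07808 + 0.9206i)|1⟩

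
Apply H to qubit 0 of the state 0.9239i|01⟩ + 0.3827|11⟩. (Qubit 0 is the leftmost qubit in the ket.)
(0.2706 + 0.6533i)|01⟩ + (-0.2706 + 0.6533i)|11⟩

H on qubit 0 mixes each pair of kets that differ only in qubit 0: amplitudes (a, b) of (|…0…⟩, |…1…⟩) become ((a + b)/√2, (a − b)/√2). Kets absent from the input have amplitude 0.
(|01⟩, |11⟩): (a, b) = (0.9239i, 0.3827) → ((0.2706 + 0.6533i), (-0.2706 + 0.6533i))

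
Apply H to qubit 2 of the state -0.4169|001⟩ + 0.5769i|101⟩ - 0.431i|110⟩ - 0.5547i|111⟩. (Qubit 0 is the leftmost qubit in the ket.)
-0.2948|000⟩ + 0.2948|001⟩ + 0.4079i|100⟩ - 0.4079i|101⟩ - 0.697i|110⟩ + 0.08747i|111⟩

H on qubit 2 mixes each pair of kets that differ only in qubit 2: amplitudes (a, b) of (|…0…⟩, |…1…⟩) become ((a + b)/√2, (a − b)/√2). Kets absent from the input have amplitude 0.
(|000⟩, |001⟩): (a, b) = (0, -0.4169) → (-0.2948, 0.2948)
(|100⟩, |101⟩): (a, b) = (0, 0.5769i) → (0.4079i, -0.4079i)
(|110⟩, |111⟩): (a, b) = (-0.431i, -0.5547i) → (-0.697i, 0.08747i)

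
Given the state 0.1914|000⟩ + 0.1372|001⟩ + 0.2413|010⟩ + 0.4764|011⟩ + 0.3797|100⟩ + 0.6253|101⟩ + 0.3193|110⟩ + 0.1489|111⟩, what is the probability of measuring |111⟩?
0.02217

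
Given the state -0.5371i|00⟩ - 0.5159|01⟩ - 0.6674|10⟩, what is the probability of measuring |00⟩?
0.2885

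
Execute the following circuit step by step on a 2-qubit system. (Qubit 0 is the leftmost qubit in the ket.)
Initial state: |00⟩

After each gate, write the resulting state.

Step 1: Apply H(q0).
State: 1/√2|00⟩ + 1/√2|10⟩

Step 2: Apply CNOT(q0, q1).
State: 1/√2|00⟩ + 1/√2|11⟩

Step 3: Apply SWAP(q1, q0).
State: 1/√2|00⟩ + 1/√2|11⟩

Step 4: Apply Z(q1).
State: 1/√2|00⟩ - 1/√2|11⟩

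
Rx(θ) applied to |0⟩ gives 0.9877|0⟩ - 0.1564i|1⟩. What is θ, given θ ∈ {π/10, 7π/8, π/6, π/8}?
π/10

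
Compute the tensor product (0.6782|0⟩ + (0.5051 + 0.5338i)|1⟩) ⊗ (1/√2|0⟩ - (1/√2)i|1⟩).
0.4796|00⟩ - 0.4796i|01⟩ + (0.3572 + 0.3775i)|10⟩ + (0.3775 - 0.3572i)|11⟩

amp(|b₁b₂…⟩) = product of the factor amplitudes for bits b₁, b₂, …; only kets whose every factor amplitude is nonzero survive.
|00⟩: (0.6782)(1/√2) = 0.4796
|01⟩: (0.6782)(-(1/√2)i) = -0.4796i
|10⟩: (0.5051 + 0.5338i)(1/√2) = (0.3572 + 0.3775i)
|11⟩: (0.5051 + 0.5338i)(-(1/√2)i) = (0.3775 - 0.3572i)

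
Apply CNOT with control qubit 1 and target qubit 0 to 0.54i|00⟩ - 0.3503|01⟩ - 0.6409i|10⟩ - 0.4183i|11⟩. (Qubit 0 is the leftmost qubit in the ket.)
0.54i|00⟩ - 0.4183i|01⟩ - 0.6409i|10⟩ - 0.3503|11⟩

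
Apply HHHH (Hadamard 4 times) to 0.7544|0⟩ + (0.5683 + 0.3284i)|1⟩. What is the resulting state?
0.7544|0⟩ + (0.5683 + 0.3284i)|1⟩

H² = I, so an even number of Hadamards cancels: H^4 = I and the state is unchanged.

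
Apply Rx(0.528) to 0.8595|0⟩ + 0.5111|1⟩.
(0.8297 - 0.1334i)|0⟩ + (0.4934 - 0.2243i)|1⟩

Rx(0.528) = [[cos(θ/2), −i·sin(θ/2)], [−i·sin(θ/2), cos(θ/2)]]; θ = 0.528, cos(θ/2) ≈ 0.965354, sin(θ/2) ≈ 0.260944.
With a = amp(|0⟩) = 0.8595 and b = amp(|1⟩) = 0.5111:
new amp(|0⟩) = (0.965354)·a + (-0.260944i)·b = (0.8297 - 0.1334i)
new amp(|1⟩) = (-0.260944i)·a + (0.965354)·b = (0.4934 - 0.2243i)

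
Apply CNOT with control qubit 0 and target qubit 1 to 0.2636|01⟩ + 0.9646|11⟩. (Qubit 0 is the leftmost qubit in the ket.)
0.2636|01⟩ + 0.9646|10⟩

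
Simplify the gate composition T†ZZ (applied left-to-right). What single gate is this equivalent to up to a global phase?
T†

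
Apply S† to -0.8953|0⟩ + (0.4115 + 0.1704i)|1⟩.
-0.8953|0⟩ + (0.1704 - 0.4115i)|1⟩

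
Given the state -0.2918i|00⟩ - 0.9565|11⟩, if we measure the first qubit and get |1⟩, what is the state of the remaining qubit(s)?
-|1⟩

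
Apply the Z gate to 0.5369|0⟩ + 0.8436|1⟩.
0.5369|0⟩ - 0.8436|1⟩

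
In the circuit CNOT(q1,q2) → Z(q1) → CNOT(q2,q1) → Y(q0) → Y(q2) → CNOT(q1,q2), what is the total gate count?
6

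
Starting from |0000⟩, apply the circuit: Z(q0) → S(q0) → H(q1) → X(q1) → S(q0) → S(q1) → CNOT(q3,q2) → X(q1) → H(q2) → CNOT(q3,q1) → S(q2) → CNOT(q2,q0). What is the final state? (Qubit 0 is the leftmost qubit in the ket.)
(1/2)i|0000⟩ + 1/2|0100⟩ - 1/2|1010⟩ + (1/2)i|1110⟩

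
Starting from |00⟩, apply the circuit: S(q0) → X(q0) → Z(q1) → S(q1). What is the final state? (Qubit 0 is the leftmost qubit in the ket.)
|10⟩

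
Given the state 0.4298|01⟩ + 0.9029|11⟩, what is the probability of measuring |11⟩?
0.8152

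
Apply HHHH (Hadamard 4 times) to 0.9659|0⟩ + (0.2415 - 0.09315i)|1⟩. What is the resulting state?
0.9659|0⟩ + (0.2415 - 0.09315i)|1⟩

H² = I, so an even number of Hadamards cancels: H^4 = I and the state is unchanged.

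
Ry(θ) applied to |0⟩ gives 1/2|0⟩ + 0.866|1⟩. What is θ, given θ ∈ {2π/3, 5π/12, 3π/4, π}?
2π/3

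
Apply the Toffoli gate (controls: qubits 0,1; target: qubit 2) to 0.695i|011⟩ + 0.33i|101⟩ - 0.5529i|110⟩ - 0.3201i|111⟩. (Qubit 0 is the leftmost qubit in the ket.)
0.695i|011⟩ + 0.33i|101⟩ - 0.3201i|110⟩ - 0.5529i|111⟩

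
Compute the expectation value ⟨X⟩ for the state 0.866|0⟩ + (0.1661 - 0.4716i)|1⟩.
0.2877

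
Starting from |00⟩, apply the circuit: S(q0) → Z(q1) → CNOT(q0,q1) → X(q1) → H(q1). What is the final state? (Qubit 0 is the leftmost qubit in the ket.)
1/√2|00⟩ - 1/√2|01⟩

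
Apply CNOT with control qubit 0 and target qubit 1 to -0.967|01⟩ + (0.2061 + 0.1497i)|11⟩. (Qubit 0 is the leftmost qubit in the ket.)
-0.967|01⟩ + (0.2061 + 0.1497i)|10⟩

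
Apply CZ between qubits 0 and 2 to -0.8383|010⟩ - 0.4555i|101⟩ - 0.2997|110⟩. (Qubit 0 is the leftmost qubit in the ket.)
-0.8383|010⟩ + 0.4555i|101⟩ - 0.2997|110⟩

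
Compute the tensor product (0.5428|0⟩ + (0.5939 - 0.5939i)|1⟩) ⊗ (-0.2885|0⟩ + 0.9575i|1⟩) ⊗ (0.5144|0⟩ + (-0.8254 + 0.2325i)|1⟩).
-0.08055|000⟩ + (0.1293 - 0.03641i)|001⟩ + 0.2673i|010⟩ + (-0.1208 - 0.429i)|011⟩ + (-0.08814 + 0.08814i)|100⟩ + (0.1016 - 0.1813i)|101⟩ + (0.2925 + 0.2925i)|110⟩ + (-0.6016 - 0.3372i)|111⟩

amp(|b₁b₂…⟩) = product of the factor amplitudes for bits b₁, b₂, …; only kets whose every factor amplitude is nonzero survive.
|000⟩: (0.5428)(-0.2885)(0.5144) = -0.08055
|001⟩: (0.5428)(-0.2885)(-0.8254 + 0.2325i) = (0.1293 - 0.03641i)
|010⟩: (0.5428)(0.9575i)(0.5144) = 0.2673i
|011⟩: (0.5428)(0.9575i)(-0.8254 + 0.2325i) = (-0.1208 - 0.429i)
|100⟩: (0.5939 - 0.5939i)(-0.2885)(0.5144) = (-0.08814 + 0.08814i)
|101⟩: (0.5939 - 0.5939i)(-0.2885)(-0.8254 + 0.2325i) = (0.1016 - 0.1813i)
|110⟩: (0.5939 - 0.5939i)(0.9575i)(0.5144) = (0.2925 + 0.2925i)
|111⟩: (0.5939 - 0.5939i)(0.9575i)(-0.8254 + 0.2325i) = (-0.6016 - 0.3372i)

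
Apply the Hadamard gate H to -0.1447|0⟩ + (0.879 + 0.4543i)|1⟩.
(0.5192 + 0.3212i)|0⟩ + (-0.7239 - 0.3212i)|1⟩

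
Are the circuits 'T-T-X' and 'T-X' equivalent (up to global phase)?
No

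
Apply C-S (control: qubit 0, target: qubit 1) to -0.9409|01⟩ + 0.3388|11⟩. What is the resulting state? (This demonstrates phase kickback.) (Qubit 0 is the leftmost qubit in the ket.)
-0.9409|01⟩ + 0.3388i|11⟩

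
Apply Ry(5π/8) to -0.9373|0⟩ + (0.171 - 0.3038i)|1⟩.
(-0.6629 + 0.2526i)|0⟩ + (-0.6843 - 0.1688i)|1⟩

Ry(5π/8) = [[cos(θ/2), −sin(θ/2)], [sin(θ/2), cos(θ/2)]]; θ = 5π/8, cos(θ/2) ≈ 0.55557, sin(θ/2) ≈ 0.83147.
With a = amp(|0⟩) = -0.9373 and b = amp(|1⟩) = (0.171 - 0.3038i):
new amp(|0⟩) = (0.55557)·a + (-0.83147)·b = (-0.6629 + 0.2526i)
new amp(|1⟩) = (0.83147)·a + (0.55557)·b = (-0.6843 - 0.1688i)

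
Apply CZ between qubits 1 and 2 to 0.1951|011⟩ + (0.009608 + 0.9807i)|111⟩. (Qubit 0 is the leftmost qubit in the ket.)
-0.1951|011⟩ + (-0.009608 - 0.9807i)|111⟩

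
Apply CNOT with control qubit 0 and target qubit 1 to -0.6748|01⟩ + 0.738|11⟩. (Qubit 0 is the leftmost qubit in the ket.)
-0.6748|01⟩ + 0.738|10⟩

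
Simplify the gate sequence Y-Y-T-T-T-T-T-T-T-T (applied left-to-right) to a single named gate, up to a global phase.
I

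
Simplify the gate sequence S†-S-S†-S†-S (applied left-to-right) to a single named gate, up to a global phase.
S†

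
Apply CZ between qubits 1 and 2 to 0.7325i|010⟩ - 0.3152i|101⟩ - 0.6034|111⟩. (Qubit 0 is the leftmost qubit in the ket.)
0.7325i|010⟩ - 0.3152i|101⟩ + 0.6034|111⟩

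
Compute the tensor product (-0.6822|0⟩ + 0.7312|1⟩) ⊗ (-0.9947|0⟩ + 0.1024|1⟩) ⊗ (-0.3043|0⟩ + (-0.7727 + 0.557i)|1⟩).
-0.2065|000⟩ + (-0.5243 + 0.378i)|001⟩ + 0.02126|010⟩ + (0.05398 - 0.03891i)|011⟩ + 0.2213|100⟩ + (0.562 - 0.4051i)|101⟩ - 0.02278|110⟩ + (-0.05786 + 0.04171i)|111⟩

amp(|b₁b₂…⟩) = product of the factor amplitudes for bits b₁, b₂, …; only kets whose every factor amplitude is nonzero survive.
|000⟩: (-0.6822)(-0.9947)(-0.3043) = -0.2065
|001⟩: (-0.6822)(-0.9947)(-0.7727 + 0.557i) = (-0.5243 + 0.378i)
|010⟩: (-0.6822)(0.1024)(-0.3043) = 0.02126
|011⟩: (-0.6822)(0.1024)(-0.7727 + 0.557i) = (0.05398 - 0.03891i)
|100⟩: (0.7312)(-0.9947)(-0.3043) = 0.2213
|101⟩: (0.7312)(-0.9947)(-0.7727 + 0.557i) = (0.562 - 0.4051i)
|110⟩: (0.7312)(0.1024)(-0.3043) = -0.02278
|111⟩: (0.7312)(0.1024)(-0.7727 + 0.557i) = (-0.05786 + 0.04171i)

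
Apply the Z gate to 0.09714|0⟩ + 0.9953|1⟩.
0.09714|0⟩ - 0.9953|1⟩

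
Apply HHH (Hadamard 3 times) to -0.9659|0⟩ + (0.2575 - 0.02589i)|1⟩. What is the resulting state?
(-0.5009 - 0.01831i)|0⟩ + (-0.8651 + 0.01831i)|1⟩

H² = I, so H^3 = H: a single Hadamard. With (a, b) = (-0.9659, (0.2575 - 0.02589i)), H gives ((a + b)/√2, (a − b)/√2) = ((-0.5009 - 0.01831i), (-0.8651 + 0.01831i)).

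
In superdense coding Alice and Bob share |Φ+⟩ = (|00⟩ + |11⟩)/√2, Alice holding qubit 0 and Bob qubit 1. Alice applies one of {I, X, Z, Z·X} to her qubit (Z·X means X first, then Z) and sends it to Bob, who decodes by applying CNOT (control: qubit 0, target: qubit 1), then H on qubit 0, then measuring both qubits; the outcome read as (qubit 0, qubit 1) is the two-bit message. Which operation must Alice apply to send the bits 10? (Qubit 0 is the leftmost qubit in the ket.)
Z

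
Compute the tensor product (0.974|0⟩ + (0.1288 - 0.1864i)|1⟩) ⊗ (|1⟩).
0.974|01⟩ + (0.1288 - 0.1864i)|11⟩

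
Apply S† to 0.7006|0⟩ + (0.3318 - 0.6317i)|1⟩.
0.7006|0⟩ + (-0.6317 - 0.3318i)|1⟩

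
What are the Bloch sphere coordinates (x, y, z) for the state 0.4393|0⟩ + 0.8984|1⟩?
(0.7893, 0, -0.6141)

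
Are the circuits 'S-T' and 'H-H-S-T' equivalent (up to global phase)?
Yes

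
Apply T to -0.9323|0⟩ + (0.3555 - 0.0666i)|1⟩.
-0.9323|0⟩ + (0.2985 + 0.2043i)|1⟩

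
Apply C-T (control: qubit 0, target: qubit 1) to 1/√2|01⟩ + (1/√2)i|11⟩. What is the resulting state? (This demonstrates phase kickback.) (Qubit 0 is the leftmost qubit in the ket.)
1/√2|01⟩ + (-1/2 + (1/2)i)|11⟩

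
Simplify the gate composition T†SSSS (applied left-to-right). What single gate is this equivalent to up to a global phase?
T†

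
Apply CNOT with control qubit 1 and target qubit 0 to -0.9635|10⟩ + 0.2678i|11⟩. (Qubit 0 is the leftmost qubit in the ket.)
0.2678i|01⟩ - 0.9635|10⟩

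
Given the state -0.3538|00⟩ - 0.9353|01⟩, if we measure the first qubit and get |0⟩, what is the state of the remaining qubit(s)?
-0.3538|0⟩ - 0.9353|1⟩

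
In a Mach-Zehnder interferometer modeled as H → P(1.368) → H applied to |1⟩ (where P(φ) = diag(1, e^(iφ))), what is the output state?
(0.3993 - 0.4898i)|0⟩ + (0.6007 + 0.4898i)|1⟩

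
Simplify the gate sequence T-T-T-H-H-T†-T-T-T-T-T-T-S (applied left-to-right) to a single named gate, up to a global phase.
S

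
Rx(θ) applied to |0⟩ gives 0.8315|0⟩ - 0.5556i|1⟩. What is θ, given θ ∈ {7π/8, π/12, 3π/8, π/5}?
3π/8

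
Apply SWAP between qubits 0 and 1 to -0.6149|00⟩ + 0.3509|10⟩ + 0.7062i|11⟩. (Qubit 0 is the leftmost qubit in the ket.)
-0.6149|00⟩ + 0.3509|01⟩ + 0.7062i|11⟩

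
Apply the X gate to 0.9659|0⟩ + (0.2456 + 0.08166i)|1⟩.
(0.2456 + 0.08166i)|0⟩ + 0.9659|1⟩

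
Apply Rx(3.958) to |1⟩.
-0.9178i|0⟩ - 0.397|1⟩

Rx(3.958) = [[cos(θ/2), −i·sin(θ/2)], [−i·sin(θ/2), cos(θ/2)]]; θ = 3.958, cos(θ/2) ≈ -0.396961, sin(θ/2) ≈ 0.917835.
With a = amp(|0⟩) = 0 and b = amp(|1⟩) = 1:
new amp(|0⟩) = (-0.396961)·a + (-0.917835i)·b = -0.9178i
new amp(|1⟩) = (-0.917835i)·a + (-0.396961)·b = -0.397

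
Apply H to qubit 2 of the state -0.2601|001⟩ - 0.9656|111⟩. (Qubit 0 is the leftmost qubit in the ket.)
-0.1839|000⟩ + 0.1839|001⟩ - 0.6828|110⟩ + 0.6828|111⟩

H on qubit 2 mixes each pair of kets that differ only in qubit 2: amplitudes (a, b) of (|…0…⟩, |…1…⟩) become ((a + b)/√2, (a − b)/√2). Kets absent from the input have amplitude 0.
(|000⟩, |001⟩): (a, b) = (0, -0.2601) → (-0.1839, 0.1839)
(|110⟩, |111⟩): (a, b) = (0, -0.9656) → (-0.6828, 0.6828)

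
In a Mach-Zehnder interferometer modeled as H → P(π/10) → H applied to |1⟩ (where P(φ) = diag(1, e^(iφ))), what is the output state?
(0.02447 - 0.1545i)|0⟩ + (0.9755 + 0.1545i)|1⟩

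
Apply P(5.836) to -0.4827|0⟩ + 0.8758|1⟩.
-0.4827|0⟩ + (0.7897 - 0.3787i)|1⟩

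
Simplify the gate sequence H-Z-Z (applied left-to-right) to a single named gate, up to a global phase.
H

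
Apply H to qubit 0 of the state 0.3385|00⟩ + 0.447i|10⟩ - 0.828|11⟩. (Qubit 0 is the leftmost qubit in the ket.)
(0.2394 + 0.3161i)|00⟩ - 0.5855|01⟩ + (0.2394 - 0.3161i)|10⟩ + 0.5855|11⟩

H on qubit 0 mixes each pair of kets that differ only in qubit 0: amplitudes (a, b) of (|…0…⟩, |…1…⟩) become ((a + b)/√2, (a − b)/√2). Kets absent from the input have amplitude 0.
(|00⟩, |10⟩): (a, b) = (0.3385, 0.447i) → ((0.2394 + 0.3161i), (0.2394 - 0.3161i))
(|01⟩, |11⟩): (a, b) = (0, -0.828) → (-0.5855, 0.5855)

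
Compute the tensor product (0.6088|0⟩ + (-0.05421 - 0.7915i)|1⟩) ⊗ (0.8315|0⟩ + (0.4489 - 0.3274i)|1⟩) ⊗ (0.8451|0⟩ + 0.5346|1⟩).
0.4278|000⟩ + 0.2706|001⟩ + (0.231 - 0.1684i)|010⟩ + (0.1461 - 0.1066i)|011⟩ + (-0.03809 - 0.5562i)|100⟩ + (-0.0241 - 0.3518i)|101⟩ + (-0.2396 - 0.2853i)|110⟩ + (-0.1515 - 0.1805i)|111⟩

amp(|b₁b₂…⟩) = product of the factor amplitudes for bits b₁, b₂, …; only kets whose every factor amplitude is nonzero survive.
|000⟩: (0.6088)(0.8315)(0.8451) = 0.4278
|001⟩: (0.6088)(0.8315)(0.5346) = 0.2706
|010⟩: (0.6088)(0.4489 - 0.3274i)(0.8451) = (0.231 - 0.1684i)
|011⟩: (0.6088)(0.4489 - 0.3274i)(0.5346) = (0.1461 - 0.1066i)
|100⟩: (-0.05421 - 0.7915i)(0.8315)(0.8451) = (-0.03809 - 0.5562i)
|101⟩: (-0.05421 - 0.7915i)(0.8315)(0.5346) = (-0.0241 - 0.3518i)
|110⟩: (-0.05421 - 0.7915i)(0.4489 - 0.3274i)(0.8451) = (-0.2396 - 0.2853i)
|111⟩: (-0.05421 - 0.7915i)(0.4489 - 0.3274i)(0.5346) = (-0.1515 - 0.1805i)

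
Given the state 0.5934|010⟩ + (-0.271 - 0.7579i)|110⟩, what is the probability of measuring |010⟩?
0.3521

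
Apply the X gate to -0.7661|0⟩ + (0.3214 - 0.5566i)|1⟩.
(0.3214 - 0.5566i)|0⟩ - 0.7661|1⟩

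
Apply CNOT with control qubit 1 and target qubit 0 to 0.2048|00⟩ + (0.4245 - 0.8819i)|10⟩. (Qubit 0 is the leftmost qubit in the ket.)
0.2048|00⟩ + (0.4245 - 0.8819i)|10⟩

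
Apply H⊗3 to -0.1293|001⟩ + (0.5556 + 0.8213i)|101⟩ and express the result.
(0.1507 + 0.2904i)|000⟩ + (-0.1507 - 0.2904i)|001⟩ + (0.1507 + 0.2904i)|010⟩ + (-0.1507 - 0.2904i)|011⟩ + (-0.2421 - 0.2904i)|100⟩ + (0.2421 + 0.2904i)|101⟩ + (-0.2421 - 0.2904i)|110⟩ + (0.2421 + 0.2904i)|111⟩

H⊗3 gives amp(|y⟩) = (1/2√2) Σ_x (−1)^(x·y) amp(|x⟩), where x·y is the number of positions in which both x and y have a 1.
|000⟩: (-0.1293 + (0.5556 + 0.8213i))/(2√2) = (0.1507 + 0.2904i)
|001⟩: (0.1293 - (0.5556 + 0.8213i))/(2√2) = (-0.1507 - 0.2904i)
|010⟩: (-0.1293 + (0.5556 + 0.8213i))/(2√2) = (0.1507 + 0.2904i)
|011⟩: (0.1293 - (0.5556 + 0.8213i))/(2√2) = (-0.1507 - 0.2904i)
|100⟩: (-0.1293 - (0.5556 + 0.8213i))/(2√2) = (-0.2421 - 0.2904i)
|101⟩: (0.1293 + (0.5556 + 0.8213i))/(2√2) = (0.2421 + 0.2904i)
|110⟩: (-0.1293 - (0.5556 + 0.8213i))/(2√2) = (-0.2421 - 0.2904i)
|111⟩: (0.1293 + (0.5556 + 0.8213i))/(2√2) = (0.2421 + 0.2904i)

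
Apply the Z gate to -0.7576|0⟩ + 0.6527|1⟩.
-0.7576|0⟩ - 0.6527|1⟩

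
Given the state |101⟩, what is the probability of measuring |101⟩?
1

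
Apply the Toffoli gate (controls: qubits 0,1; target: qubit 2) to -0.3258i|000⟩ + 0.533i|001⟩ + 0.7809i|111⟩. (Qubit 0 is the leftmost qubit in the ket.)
-0.3258i|000⟩ + 0.533i|001⟩ + 0.7809i|110⟩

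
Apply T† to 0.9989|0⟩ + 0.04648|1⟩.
0.9989|0⟩ + (0.03287 - 0.03287i)|1⟩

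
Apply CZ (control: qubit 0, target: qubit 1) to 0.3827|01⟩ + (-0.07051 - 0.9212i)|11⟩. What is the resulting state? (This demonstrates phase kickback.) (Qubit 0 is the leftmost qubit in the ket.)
0.3827|01⟩ + (0.07051 + 0.9212i)|11⟩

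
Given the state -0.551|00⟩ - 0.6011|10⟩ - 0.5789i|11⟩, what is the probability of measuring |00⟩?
0.3036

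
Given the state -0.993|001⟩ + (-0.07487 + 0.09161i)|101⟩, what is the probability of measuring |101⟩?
0.014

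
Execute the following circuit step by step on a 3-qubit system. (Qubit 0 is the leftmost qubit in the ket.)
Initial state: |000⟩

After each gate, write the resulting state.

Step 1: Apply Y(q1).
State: i|010⟩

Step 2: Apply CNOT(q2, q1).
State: i|010⟩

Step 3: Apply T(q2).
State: i|010⟩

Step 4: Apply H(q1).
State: (1/√2)i|000⟩ - (1/√2)i|010⟩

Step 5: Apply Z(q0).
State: (1/√2)i|000⟩ - (1/√2)i|010⟩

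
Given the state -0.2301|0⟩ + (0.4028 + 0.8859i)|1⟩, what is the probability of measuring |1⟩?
0.9471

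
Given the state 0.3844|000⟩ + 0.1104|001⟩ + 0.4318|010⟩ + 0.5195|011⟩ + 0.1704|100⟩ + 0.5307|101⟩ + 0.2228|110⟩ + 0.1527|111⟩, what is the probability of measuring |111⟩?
0.02332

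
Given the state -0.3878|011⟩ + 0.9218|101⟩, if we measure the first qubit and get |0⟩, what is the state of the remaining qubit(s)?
-|11⟩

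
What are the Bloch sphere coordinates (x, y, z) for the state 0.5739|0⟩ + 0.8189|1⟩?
(0.9399, 0, -0.3412)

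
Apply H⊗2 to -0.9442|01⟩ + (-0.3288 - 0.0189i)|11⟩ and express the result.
(-0.6365 - 0.00945i)|00⟩ + (0.6365 + 0.00945i)|01⟩ + (-0.3077 + 0.00945i)|10⟩ + (0.3077 - 0.00945i)|11⟩

H⊗2 gives amp(|y⟩) = (1/2) Σ_x (−1)^(x·y) amp(|x⟩), where x·y is the number of positions in which both x and y have a 1.
|00⟩: (-0.9442 + (-0.3288 - 0.0189i))/2 = (-0.6365 - 0.00945i)
|01⟩: (0.9442 - (-0.3288 - 0.0189i))/2 = (0.6365 + 0.00945i)
|10⟩: (-0.9442 - (-0.3288 - 0.0189i))/2 = (-0.3077 + 0.00945i)
|11⟩: (0.9442 + (-0.3288 - 0.0189i))/2 = (0.3077 - 0.00945i)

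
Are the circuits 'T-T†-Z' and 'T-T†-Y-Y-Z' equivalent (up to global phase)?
Yes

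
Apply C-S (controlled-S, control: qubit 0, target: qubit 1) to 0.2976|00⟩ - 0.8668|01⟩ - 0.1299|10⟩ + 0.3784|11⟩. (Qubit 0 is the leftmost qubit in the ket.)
0.2976|00⟩ - 0.8668|01⟩ - 0.1299|10⟩ + 0.3784i|11⟩

C-S leaves the control-|0⟩ kets |00⟩, |01⟩ unchanged and applies S to qubit 1 on the control-|1⟩ pair (|10⟩, |11⟩).
S = [[1, 0], [0, i]].
With a = amp(|10⟩) = -0.1299 and b = amp(|11⟩) = 0.3784:
new amp(|10⟩) = (1)·a = -0.1299
new amp(|11⟩) = (i)·b = 0.3784i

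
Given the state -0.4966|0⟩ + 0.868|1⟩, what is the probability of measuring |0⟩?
0.2466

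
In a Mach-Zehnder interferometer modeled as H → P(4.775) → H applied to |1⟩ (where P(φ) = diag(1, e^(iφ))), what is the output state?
(0.4687 + 0.499i)|0⟩ + (0.5313 - 0.499i)|1⟩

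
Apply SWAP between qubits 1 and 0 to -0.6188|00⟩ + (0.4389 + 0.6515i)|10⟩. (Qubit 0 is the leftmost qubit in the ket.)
-0.6188|00⟩ + (0.4389 + 0.6515i)|01⟩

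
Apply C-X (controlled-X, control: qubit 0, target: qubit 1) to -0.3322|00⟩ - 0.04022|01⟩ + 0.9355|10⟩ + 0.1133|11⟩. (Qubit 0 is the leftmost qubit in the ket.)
-0.3322|00⟩ - 0.04022|01⟩ + 0.1133|10⟩ + 0.9355|11⟩

C-X leaves the control-|0⟩ kets |00⟩, |01⟩ unchanged and applies X to qubit 1 on the control-|1⟩ pair (|10⟩, |11⟩).
X = [[0, 1], [1, 0]].
With a = amp(|10⟩) = 0.9355 and b = amp(|11⟩) = 0.1133:
new amp(|10⟩) = (1)·b = 0.1133
new amp(|11⟩) = (1)·a = 0.9355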